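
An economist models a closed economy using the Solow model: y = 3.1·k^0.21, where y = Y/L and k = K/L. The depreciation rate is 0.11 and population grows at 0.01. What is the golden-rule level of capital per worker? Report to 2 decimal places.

k_gold ≈ 8.50

The effective depreciation rate is n + δ = 0.01 + 0.11 = 0.12.
At the golden rule the marginal product of capital equals n+δ: 0.21·3.1·k^(0.21−1) = 0.12. Solving, k_gold = (0.21·3.1/0.12)^(1/0.79) ≈ 8.5039.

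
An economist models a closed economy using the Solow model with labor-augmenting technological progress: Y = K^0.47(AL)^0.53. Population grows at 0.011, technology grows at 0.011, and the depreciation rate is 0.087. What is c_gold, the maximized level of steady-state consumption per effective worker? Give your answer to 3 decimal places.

c_gold ≈ 1.937

The effective depreciation rate is n + g + δ = 0.011 + 0.011 + 0.087 = 0.109.
Maximizing c = f(k) − (n+g+δ)·k gives f'(k) = n+g+δ, i.e. 0.47·k^(0.47−1) = 0.109, so k_gold = (0.47/0.109)^(1/0.53) ≈ 15.7577.
y_gold = 15.7577^0.47 ≈ 3.6544.
c_gold = y_gold − (n+g+δ)·k_gold = 3.6544 − 0.109·15.7577 ≈ 1.9369.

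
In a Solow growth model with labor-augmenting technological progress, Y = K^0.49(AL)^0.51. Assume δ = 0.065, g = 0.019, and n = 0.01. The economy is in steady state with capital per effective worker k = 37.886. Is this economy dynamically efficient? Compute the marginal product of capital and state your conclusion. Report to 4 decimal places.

dynamically inefficient; MPK ≈ 0.0768

n + g + δ = 0.01 + 0.019 + 0.065 = 0.094.
MPK = 0.49·k^(0.49−1) = 0.49·37.886^(-0.51) ≈ 0.0768.
MPK < 0.094, so the economy is dynamically inefficient (over-saving).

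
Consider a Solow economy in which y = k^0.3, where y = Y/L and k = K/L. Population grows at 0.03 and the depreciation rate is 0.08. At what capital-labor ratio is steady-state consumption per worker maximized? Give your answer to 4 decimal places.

n + δ = 0.03 + 0.08 = 0.11.
Maximizing c = f(k) − (n+δ)·k gives f'(k) = n+δ, i.e. 0.3·k^(0.3−1) = 0.11, so k_gold = (0.3/0.11)^(1/0.7) ≈ 4.1925.

k_gold ≈ 4.1925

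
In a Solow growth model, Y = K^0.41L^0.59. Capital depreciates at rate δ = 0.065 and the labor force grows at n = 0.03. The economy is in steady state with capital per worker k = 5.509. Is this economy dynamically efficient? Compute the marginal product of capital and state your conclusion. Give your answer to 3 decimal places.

The effective depreciation rate is n + δ = 0.03 + 0.065 = 0.095.
MPK = 0.41·k^(0.41−1) = 0.41·5.509^(-0.59) ≈ 0.1498.
MPK > 0.095, so the economy is dynamically efficient (under-saving).

dynamically efficient; MPK ≈ 0.150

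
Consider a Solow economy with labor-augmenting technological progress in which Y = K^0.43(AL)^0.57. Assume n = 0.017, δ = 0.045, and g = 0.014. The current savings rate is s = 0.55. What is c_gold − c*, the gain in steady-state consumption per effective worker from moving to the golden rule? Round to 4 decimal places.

Capital per effective worker breaks even when investment replaces (n + g + δ)·k; here n + g + δ = 0.076.
Current steady state (s = 0.55): k* = (0.55/0.076)^(1/0.57) ≈ 32.2093, y* = 32.2093^0.43 ≈ 4.4507, c* = (1−0.55)·4.4507 ≈ 2.0028.
Setting f'(k) = n+g+δ gives 0.43·k^(0.43−1) = 0.076, hence k_gold = (0.43/0.076)^(1/0.57) ≈ 20.9145.
y_gold = 20.9145^0.43 ≈ 3.6965, c_gold = y_gold − 0.076·k_gold ≈ 2.1070.
Gain: Δc = 2.1070 − 2.0028 ≈ 0.1042.

Δc ≈ 0.1042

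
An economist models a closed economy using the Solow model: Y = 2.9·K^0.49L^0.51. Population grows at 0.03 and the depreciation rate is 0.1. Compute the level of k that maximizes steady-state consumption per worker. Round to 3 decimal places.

k_gold ≈ 108.785

n + δ = 0.03 + 0.1 = 0.13.
Setting f'(k) = n+δ gives 0.49·2.9·k^(0.49−1) = 0.13, hence k_gold = (0.49·2.9/0.13)^(1/0.51) ≈ 108.7853.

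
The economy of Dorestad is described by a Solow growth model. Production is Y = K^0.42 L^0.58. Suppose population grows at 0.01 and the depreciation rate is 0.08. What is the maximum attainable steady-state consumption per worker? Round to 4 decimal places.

c_gold ≈ 1.7696

Break-even investment rate: n + δ = 0.01 + 0.08 = 0.09.
Maximizing c = f(k) − (n+δ)·k gives f'(k) = n+δ, i.e. 0.42·k^(0.42−1) = 0.09, so k_gold = (0.42/0.09)^(1/0.58) ≈ 14.2384.
y_gold = 14.2384^0.42 ≈ 3.0511.
c_gold = y_gold − (n+δ)·k_gold = 3.0511 − 0.09·14.2384 ≈ 1.7696.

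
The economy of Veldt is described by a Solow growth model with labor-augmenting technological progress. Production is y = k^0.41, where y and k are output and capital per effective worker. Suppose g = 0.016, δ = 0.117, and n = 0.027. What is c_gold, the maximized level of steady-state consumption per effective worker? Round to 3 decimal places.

c_gold ≈ 1.135

The effective depreciation rate is n + g + δ = 0.027 + 0.016 + 0.117 = 0.16.
Maximizing c = f(k) − (n+g+δ)·k gives f'(k) = n+g+δ, i.e. 0.41·k^(0.41−1) = 0.16, so k_gold = (0.41/0.16)^(1/0.59) ≈ 4.9278.
y_gold = 4.9278^0.41 ≈ 1.9230.
c_gold = y_gold − (n+g+δ)·k_gold = 1.9230 − 0.16·4.9278 ≈ 1.1346.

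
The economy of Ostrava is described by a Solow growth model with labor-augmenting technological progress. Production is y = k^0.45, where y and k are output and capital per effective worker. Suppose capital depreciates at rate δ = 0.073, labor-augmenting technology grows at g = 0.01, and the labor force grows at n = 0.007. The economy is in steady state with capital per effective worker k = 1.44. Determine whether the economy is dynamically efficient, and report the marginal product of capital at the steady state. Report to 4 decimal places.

dynamically efficient; MPK ≈ 0.3682

The effective depreciation rate is n + g + δ = 0.007 + 0.01 + 0.073 = 0.09.
MPK = 0.45·k^(0.45−1) = 0.45·1.44^(-0.55) ≈ 0.3682.
MPK > 0.09, so the economy is dynamically efficient (under-saving).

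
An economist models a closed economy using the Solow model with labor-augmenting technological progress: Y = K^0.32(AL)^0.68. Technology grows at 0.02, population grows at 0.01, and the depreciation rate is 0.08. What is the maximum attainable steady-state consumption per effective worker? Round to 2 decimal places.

c_gold ≈ 1.12

Break-even investment rate: n + g + δ = 0.01 + 0.02 + 0.08 = 0.11.
At the golden rule the marginal product of capital equals n+g+δ: 0.32·k^(0.32−1) = 0.11. Solving, k_gold = (0.32/0.11)^(1/0.68) ≈ 4.8083.
y_gold = 4.8083^0.32 ≈ 1.6529.
c_gold = y_gold − (n+g+δ)·k_gold = 1.6529 − 0.11·4.8083 ≈ 1.1240.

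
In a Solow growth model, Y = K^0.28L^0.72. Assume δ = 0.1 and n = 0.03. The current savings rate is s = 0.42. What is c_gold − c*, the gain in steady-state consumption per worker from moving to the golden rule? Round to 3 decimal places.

Capital per worker breaks even when investment replaces (n + δ)·k; here n + δ = 0.13.
Current steady state (s = 0.42): k* = (0.42/0.13)^(1/0.72) ≈ 5.0976, y* = 5.0976^0.28 ≈ 1.5778, c* = (1−0.42)·1.5778 ≈ 0.9151.
Maximizing c = f(k) − (n+δ)·k gives f'(k) = n+δ, i.e. 0.28·k^(0.28−1) = 0.13, so k_gold = (0.28/0.13)^(1/0.72) ≈ 2.9027.
y_gold = 2.9027^0.28 ≈ 1.3477, c_gold = y_gold − 0.13·k_gold ≈ 0.9703.
Gain: Δc = 0.9703 − 0.9151 ≈ 0.0552.

Δc ≈ 0.055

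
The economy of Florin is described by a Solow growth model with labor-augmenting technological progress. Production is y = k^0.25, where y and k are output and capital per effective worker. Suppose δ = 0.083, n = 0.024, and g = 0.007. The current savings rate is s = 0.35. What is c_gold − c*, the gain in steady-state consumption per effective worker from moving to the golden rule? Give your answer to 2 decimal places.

The effective depreciation rate is n + g + δ = 0.024 + 0.007 + 0.083 = 0.114.
Current steady state (s = 0.35): k* = (0.35/0.114)^(1/0.75) ≈ 4.4622, y* = 4.4622^0.25 ≈ 1.4534, c* = (1−0.35)·1.4534 ≈ 0.9447.
Maximizing c = f(k) − (n+g+δ)·k gives f'(k) = n+g+δ, i.e. 0.25·k^(0.25−1) = 0.114, so k_gold = (0.25/0.114)^(1/0.75) ≈ 2.8491.
y_gold = 2.8491^0.25 ≈ 1.2992, c_gold = y_gold − 0.114·k_gold ≈ 0.9744.
Gain: Δc = 0.9744 − 0.9447 ≈ 0.0297.

Δc ≈ 0.03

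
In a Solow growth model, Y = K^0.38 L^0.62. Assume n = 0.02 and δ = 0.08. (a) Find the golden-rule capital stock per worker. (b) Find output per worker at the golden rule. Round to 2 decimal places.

Break-even investment rate: n + δ = 0.02 + 0.08 = 0.1.
Setting f'(k) = n+δ gives 0.38·k^(0.38−1) = 0.1, hence k_gold = (0.38/0.1)^(1/0.62) ≈ 8.6126.
y_gold = 8.6126^0.38 ≈ 2.2665.

(a) k_gold ≈ 8.61; (b) y_gold ≈ 2.27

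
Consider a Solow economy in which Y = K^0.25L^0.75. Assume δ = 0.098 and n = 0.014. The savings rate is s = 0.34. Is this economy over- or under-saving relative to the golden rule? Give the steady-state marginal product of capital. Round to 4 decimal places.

over-saving; MPK ≈ 0.0824

n + δ = 0.014 + 0.098 = 0.112.
Steady-state k*: s·k^0.25 = 0.112·k gives k* = (0.34/0.112)^(1/0.75) ≈ 4.3956.
MPK = 0.25·4.3956^(-0.75) ≈ 0.0824.
MPK < n+δ = 0.112, so the economy is dynamically inefficient (over-saving).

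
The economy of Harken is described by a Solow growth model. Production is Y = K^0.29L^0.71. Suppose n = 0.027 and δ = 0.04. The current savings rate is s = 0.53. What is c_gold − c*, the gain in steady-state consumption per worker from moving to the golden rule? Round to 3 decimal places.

Δc ≈ 0.198

The effective depreciation rate is n + δ = 0.027 + 0.04 = 0.067.
Current steady state (s = 0.53): k* = (0.53/0.067)^(1/0.71) ≈ 18.4108, y* = 18.4108^0.29 ≈ 2.3274, c* = (1−0.53)·2.3274 ≈ 1.0939.
At the golden rule the marginal product of capital equals n+δ: 0.29·k^(0.29−1) = 0.067. Solving, k_gold = (0.29/0.067)^(1/0.71) ≈ 7.8746.
y_gold = 7.8746^0.29 ≈ 1.8193, c_gold = y_gold − 0.067·k_gold ≈ 1.2917.
Gain: Δc = 1.2917 − 1.0939 ≈ 0.1978.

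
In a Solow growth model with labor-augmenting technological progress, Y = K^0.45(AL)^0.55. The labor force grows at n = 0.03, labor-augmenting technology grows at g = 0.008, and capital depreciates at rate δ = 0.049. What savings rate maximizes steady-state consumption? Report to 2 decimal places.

n + g + δ = 0.03 + 0.008 + 0.049 = 0.087.
At the golden rule MPK = n+g+δ, and in any Cobb-Douglas steady state s = (n+g+δ)·k/y = MPK·k/y = capital's share 0.45.

s_gold = 0.45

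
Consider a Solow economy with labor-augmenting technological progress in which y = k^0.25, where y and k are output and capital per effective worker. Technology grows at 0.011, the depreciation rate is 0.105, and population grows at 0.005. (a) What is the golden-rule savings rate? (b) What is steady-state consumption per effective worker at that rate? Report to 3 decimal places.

n + g + δ = 0.005 + 0.011 + 0.105 = 0.121.
For Cobb-Douglas, s_gold equals capital's share: s_gold = 0.25.
Setting f'(k) = n+g+δ gives 0.25·k^(0.25−1) = 0.121, hence k_gold = (0.25/0.121)^(1/0.75) ≈ 2.6315.
y_gold = 2.6315^0.25 ≈ 1.2737; c_gold = (1−0.25)·y_gold ≈ 0.9552.

(a) s_gold = 0.250; (b) c_gold ≈ 0.955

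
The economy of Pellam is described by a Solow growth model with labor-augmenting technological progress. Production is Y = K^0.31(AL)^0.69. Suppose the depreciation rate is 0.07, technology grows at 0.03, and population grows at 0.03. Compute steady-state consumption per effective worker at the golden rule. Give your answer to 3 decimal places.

c_gold ≈ 1.020

Break-even investment rate: n + g + δ = 0.03 + 0.03 + 0.07 = 0.13.
At the golden rule the marginal product of capital equals n+g+δ: 0.31·k^(0.31−1) = 0.13. Solving, k_gold = (0.31/0.13)^(1/0.69) ≈ 3.5236.
y_gold = 3.5236^0.31 ≈ 1.4776.
c_gold = y_gold − (n+g+δ)·k_gold = 1.4776 − 0.13·3.5236 ≈ 1.0196.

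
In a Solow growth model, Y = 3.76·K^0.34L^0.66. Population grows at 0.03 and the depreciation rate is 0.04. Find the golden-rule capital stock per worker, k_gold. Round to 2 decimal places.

k_gold ≈ 81.56

The effective depreciation rate is n + δ = 0.03 + 0.04 = 0.07.
Setting f'(k) = n+δ gives 0.34·3.76·k^(0.34−1) = 0.07, hence k_gold = (0.34·3.76/0.07)^(1/0.66) ≈ 81.5582.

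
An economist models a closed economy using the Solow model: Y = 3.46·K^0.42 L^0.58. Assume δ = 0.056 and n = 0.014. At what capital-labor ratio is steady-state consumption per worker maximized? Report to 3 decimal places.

The effective depreciation rate is n + δ = 0.014 + 0.056 = 0.07.
Golden rule sets MPK = n+δ: 0.42·3.46·k^(0.42−1) = 0.07, so k_gold = (0.42·3.46/0.07)^(1/0.58) ≈ 186.6731.

k_gold ≈ 186.673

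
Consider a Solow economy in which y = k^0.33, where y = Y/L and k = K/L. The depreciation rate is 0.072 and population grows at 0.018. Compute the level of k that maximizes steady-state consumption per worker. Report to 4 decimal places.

n + δ = 0.018 + 0.072 = 0.09.
Golden rule sets MPK = n+δ: 0.33·k^(0.33−1) = 0.09, so k_gold = (0.33/0.09)^(1/0.67) ≈ 6.9534.

k_gold ≈ 6.9534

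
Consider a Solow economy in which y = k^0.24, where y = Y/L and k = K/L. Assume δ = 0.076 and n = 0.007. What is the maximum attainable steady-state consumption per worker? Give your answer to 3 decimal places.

n + δ = 0.007 + 0.076 = 0.083.
Maximizing c = f(k) − (n+δ)·k gives f'(k) = n+δ, i.e. 0.24·k^(0.24−1) = 0.083, so k_gold = (0.24/0.083)^(1/0.76) ≈ 4.0435.
y_gold = 4.0435^0.24 ≈ 1.3984.
c_gold = y_gold − (n+δ)·k_gold = 1.3984 − 0.083·4.0435 ≈ 1.0628.

c_gold ≈ 1.063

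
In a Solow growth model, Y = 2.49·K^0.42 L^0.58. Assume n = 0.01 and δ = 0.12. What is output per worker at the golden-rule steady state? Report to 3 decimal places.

y_gold ≈ 11.270

The effective depreciation rate is n + δ = 0.01 + 0.12 = 0.13.
Golden rule sets MPK = n+δ: 0.42·2.49·k^(0.42−1) = 0.13, so k_gold = (0.42·2.49/0.13)^(1/0.58) ≈ 36.4096.
Output: y_gold = 2.49·k_gold^0.42 = 2.49·36.4096^0.42 ≈ 11.2696.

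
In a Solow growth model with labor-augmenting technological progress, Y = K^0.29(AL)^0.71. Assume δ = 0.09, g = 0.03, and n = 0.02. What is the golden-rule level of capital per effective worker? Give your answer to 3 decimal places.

k_gold ≈ 2.789

Break-even investment rate: n + g + δ = 0.02 + 0.03 + 0.09 = 0.14.
At the golden rule the marginal product of capital equals n+g+δ: 0.29·k^(0.29−1) = 0.14. Solving, k_gold = (0.29/0.14)^(1/0.71) ≈ 2.7890.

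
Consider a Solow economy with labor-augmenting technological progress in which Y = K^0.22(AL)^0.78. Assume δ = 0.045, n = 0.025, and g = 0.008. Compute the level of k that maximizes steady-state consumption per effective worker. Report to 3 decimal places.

k_gold ≈ 3.779

Capital per effective worker breaks even when investment replaces (n + g + δ)·k; here n + g + δ = 0.078.
Golden rule sets MPK = n+g+δ: 0.22·k^(0.22−1) = 0.078, so k_gold = (0.22/0.078)^(1/0.78) ≈ 3.7787.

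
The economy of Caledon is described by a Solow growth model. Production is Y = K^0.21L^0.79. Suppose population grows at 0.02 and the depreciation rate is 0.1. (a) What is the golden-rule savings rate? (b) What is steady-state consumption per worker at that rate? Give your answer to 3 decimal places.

(a) s_gold = 0.210; (b) c_gold ≈ 0.917

The effective depreciation rate is n + δ = 0.02 + 0.1 = 0.12.
For Cobb-Douglas, s_gold equals capital's share: s_gold = 0.21.
Golden rule sets MPK = n+δ: 0.21·k^(0.21−1) = 0.12, so k_gold = (0.21/0.12)^(1/0.79) ≈ 2.0307.
y_gold = 2.0307^0.21 ≈ 1.1604; c_gold = (1−0.21)·y_gold ≈ 0.9167.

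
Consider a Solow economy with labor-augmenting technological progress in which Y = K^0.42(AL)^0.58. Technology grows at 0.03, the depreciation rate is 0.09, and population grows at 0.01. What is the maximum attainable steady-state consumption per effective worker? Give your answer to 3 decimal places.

c_gold ≈ 1.356

n + g + δ = 0.01 + 0.03 + 0.09 = 0.13.
Golden rule sets MPK = n+g+δ: 0.42·k^(0.42−1) = 0.13, so k_gold = (0.42/0.13)^(1/0.58) ≈ 7.5529.
y_gold = 7.5529^0.42 ≈ 2.3378.
c_gold = y_gold − (n+g+δ)·k_gold = 2.3378 − 0.13·7.5529 ≈ 1.3559.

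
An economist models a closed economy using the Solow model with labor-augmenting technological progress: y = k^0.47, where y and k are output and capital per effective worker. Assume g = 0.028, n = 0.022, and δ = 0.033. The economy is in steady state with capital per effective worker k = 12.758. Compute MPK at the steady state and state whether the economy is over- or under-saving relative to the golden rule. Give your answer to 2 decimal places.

under-saving; MPK ≈ 0.12

Capital per effective worker breaks even when investment replaces (n + g + δ)·k; here n + g + δ = 0.083.
MPK = 0.47·k^(0.47−1) = 0.47·12.758^(-0.53) ≈ 0.1219.
MPK > 0.083, so the economy is dynamically efficient (under-saving).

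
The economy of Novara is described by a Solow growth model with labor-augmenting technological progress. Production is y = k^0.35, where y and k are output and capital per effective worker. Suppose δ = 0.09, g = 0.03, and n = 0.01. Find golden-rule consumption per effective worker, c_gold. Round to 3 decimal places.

c_gold ≈ 1.108

The effective depreciation rate is n + g + δ = 0.01 + 0.03 + 0.09 = 0.13.
Setting f'(k) = n+g+δ gives 0.35·k^(0.35−1) = 0.13, hence k_gold = (0.35/0.13)^(1/0.65) ≈ 4.5891.
y_gold = 4.5891^0.35 ≈ 1.7045.
c_gold = y_gold − (n+g+δ)·k_gold = 1.7045 − 0.13·4.5891 ≈ 1.1079.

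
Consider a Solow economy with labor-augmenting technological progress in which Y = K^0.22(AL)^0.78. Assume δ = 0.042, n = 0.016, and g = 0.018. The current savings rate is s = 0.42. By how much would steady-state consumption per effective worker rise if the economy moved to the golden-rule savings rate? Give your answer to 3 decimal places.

Break-even investment rate: n + g + δ = 0.016 + 0.018 + 0.042 = 0.076.
Current steady state (s = 0.42): k* = (0.42/0.076)^(1/0.78) ≈ 8.9504, y* = 8.9504^0.22 ≈ 1.6196, c* = (1−0.42)·1.6196 ≈ 0.9394.
Setting f'(k) = n+g+δ gives 0.22·k^(0.22−1) = 0.076, hence k_gold = (0.22/0.076)^(1/0.78) ≈ 3.9067.
y_gold = 3.9067^0.22 ≈ 1.3496, c_gold = y_gold − 0.076·k_gold ≈ 1.0527.
Gain: Δc = 1.0527 − 0.9394 ≈ 0.1133.

Δc ≈ 0.113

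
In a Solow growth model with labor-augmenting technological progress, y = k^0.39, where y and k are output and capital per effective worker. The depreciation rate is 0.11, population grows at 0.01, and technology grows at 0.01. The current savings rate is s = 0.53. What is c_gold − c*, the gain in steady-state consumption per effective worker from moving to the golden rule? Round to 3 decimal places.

Δc ≈ 0.077

The effective depreciation rate is n + g + δ = 0.01 + 0.01 + 0.11 = 0.13.
Current steady state (s = 0.53): k* = (0.53/0.13)^(1/0.61) ≈ 10.0126, y* = 10.0126^0.39 ≈ 2.4559, c* = (1−0.53)·2.4559 ≈ 1.1543.
Maximizing c = f(k) − (n+g+δ)·k gives f'(k) = n+g+δ, i.e. 0.39·k^(0.39−1) = 0.13, so k_gold = (0.39/0.13)^(1/0.61) ≈ 6.0557.
y_gold = 6.0557^0.39 ≈ 2.0186, c_gold = y_gold − 0.13·k_gold ≈ 1.2313.
Gain: Δc = 1.2313 − 1.1543 ≈ 0.0771.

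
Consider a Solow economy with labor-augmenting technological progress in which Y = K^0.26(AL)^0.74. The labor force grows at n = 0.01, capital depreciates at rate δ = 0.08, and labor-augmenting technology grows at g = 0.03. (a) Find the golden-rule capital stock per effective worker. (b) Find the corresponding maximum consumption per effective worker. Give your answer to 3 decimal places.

(a) k_gold ≈ 2.843; (b) c_gold ≈ 0.971

Capital per effective worker breaks even when investment replaces (n + g + δ)·k; here n + g + δ = 0.12.
At the golden rule the marginal product of capital equals n+g+δ: 0.26·k^(0.26−1) = 0.12. Solving, k_gold = (0.26/0.12)^(1/0.74) ≈ 2.8430.
y_gold = 2.8430^0.26 ≈ 1.3121; c_gold = y_gold − 0.12·k_gold ≈ 0.9710.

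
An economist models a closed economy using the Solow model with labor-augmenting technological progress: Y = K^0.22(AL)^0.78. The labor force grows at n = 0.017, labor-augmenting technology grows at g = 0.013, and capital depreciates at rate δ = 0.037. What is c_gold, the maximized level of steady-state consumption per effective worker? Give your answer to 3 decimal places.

The effective depreciation rate is n + g + δ = 0.017 + 0.013 + 0.037 = 0.067.
At the golden rule the marginal product of capital equals n+g+δ: 0.22·k^(0.22−1) = 0.067. Solving, k_gold = (0.22/0.067)^(1/0.78) ≈ 4.5918.
y_gold = 4.5918^0.22 ≈ 1.3984.
c_gold = y_gold − (n+g+δ)·k_gold = 1.3984 − 0.067·4.5918 ≈ 1.0908.

c_gold ≈ 1.091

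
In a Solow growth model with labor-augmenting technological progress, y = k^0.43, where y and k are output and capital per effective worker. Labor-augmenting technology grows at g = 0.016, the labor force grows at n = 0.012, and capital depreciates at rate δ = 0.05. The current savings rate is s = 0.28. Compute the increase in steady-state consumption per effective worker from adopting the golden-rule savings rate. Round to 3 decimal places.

n + g + δ = 0.012 + 0.016 + 0.05 = 0.078.
Current steady state (s = 0.28): k* = (0.28/0.078)^(1/0.57) ≈ 9.4145, y* = 9.4145^0.43 ≈ 2.6226, c* = (1−0.28)·2.6226 ≈ 1.8883.
Maximizing c = f(k) − (n+g+δ)·k gives f'(k) = n+g+δ, i.e. 0.43·k^(0.43−1) = 0.078, so k_gold = (0.43/0.078)^(1/0.57) ≈ 19.9828.
y_gold = 19.9828^0.43 ≈ 3.6248, c_gold = y_gold − 0.078·k_gold ≈ 2.0661.
Gain: Δc = 2.0661 − 1.8883 ≈ 0.1779.

Δc ≈ 0.178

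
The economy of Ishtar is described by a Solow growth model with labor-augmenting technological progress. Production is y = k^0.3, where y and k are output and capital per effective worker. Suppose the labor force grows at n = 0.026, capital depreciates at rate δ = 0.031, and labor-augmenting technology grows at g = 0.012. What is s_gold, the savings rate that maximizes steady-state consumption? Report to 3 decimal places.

Break-even investment rate: n + g + δ = 0.026 + 0.012 + 0.031 = 0.069.
At the golden rule MPK = n+g+δ, and in any Cobb-Douglas steady state s = (n+g+δ)·k/y = MPK·k/y = capital's share 0.3.

s_gold = 0.300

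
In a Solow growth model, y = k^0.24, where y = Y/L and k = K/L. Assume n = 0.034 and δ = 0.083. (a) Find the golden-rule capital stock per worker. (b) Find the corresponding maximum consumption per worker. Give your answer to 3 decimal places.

Break-even investment rate: n + δ = 0.034 + 0.083 = 0.117.
At the golden rule the marginal product of capital equals n+δ: 0.24·k^(0.24−1) = 0.117. Solving, k_gold = (0.24/0.117)^(1/0.76) ≈ 2.5737.
y_gold = 2.5737^0.24 ≈ 1.2547; c_gold = y_gold − 0.117·k_gold ≈ 0.9536.

(a) k_gold ≈ 2.574; (b) c_gold ≈ 0.954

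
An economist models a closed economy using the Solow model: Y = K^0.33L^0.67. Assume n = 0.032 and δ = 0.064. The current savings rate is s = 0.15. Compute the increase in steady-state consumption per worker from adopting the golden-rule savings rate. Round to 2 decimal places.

Δc ≈ 0.17

Break-even investment rate: n + δ = 0.032 + 0.064 = 0.096.
Current steady state (s = 0.15): k* = (0.15/0.096)^(1/0.67) ≈ 1.9466, y* = 1.9466^0.33 ≈ 1.2458, c* = (1−0.15)·1.2458 ≈ 1.0590.
Golden rule sets MPK = n+δ: 0.33·k^(0.33−1) = 0.096, so k_gold = (0.33/0.096)^(1/0.67) ≈ 6.3148.
y_gold = 6.3148^0.33 ≈ 1.8370, c_gold = y_gold − 0.096·k_gold ≈ 1.2308.
Gain: Δc = 1.2308 − 1.0590 ≈ 0.1719.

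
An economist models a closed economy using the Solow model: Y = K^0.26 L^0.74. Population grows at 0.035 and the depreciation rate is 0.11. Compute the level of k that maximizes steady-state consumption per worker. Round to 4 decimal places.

n + δ = 0.035 + 0.11 = 0.145.
Setting f'(k) = n+δ gives 0.26·k^(0.26−1) = 0.145, hence k_gold = (0.26/0.145)^(1/0.74) ≈ 2.2015.

k_gold ≈ 2.2015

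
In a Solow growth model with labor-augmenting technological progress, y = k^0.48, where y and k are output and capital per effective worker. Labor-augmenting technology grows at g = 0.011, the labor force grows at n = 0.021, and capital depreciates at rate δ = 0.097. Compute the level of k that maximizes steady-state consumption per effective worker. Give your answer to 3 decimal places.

k_gold ≈ 12.514

Break-even investment rate: n + g + δ = 0.021 + 0.011 + 0.097 = 0.129.
At the golden rule the marginal product of capital equals n+g+δ: 0.48·k^(0.48−1) = 0.129. Solving, k_gold = (0.48/0.129)^(1/0.52) ≈ 12.5143.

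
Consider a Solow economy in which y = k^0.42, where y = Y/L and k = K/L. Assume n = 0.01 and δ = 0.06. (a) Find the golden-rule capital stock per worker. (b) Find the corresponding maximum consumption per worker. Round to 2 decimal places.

(a) k_gold ≈ 21.96; (b) c_gold ≈ 2.12

Capital per worker breaks even when investment replaces (n + δ)·k; here n + δ = 0.07.
At the golden rule the marginal product of capital equals n+δ: 0.42·k^(0.42−1) = 0.07. Solving, k_gold = (0.42/0.07)^(1/0.58) ≈ 21.9604.
y_gold = 21.9604^0.42 ≈ 3.6601; c_gold = y_gold − 0.07·k_gold ≈ 2.1228.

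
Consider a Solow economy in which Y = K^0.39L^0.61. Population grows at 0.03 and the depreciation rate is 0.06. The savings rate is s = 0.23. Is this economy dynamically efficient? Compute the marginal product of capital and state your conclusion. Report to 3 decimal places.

n + δ = 0.03 + 0.06 = 0.09.
Steady-state k*: s·k^0.39 = 0.09·k gives k* = (0.23/0.09)^(1/0.61) ≈ 4.6560.
MPK = 0.39·4.6560^(-0.61) ≈ 0.1526.
MPK > n+δ = 0.09, so the economy is dynamically efficient (under-saving).

dynamically efficient; MPK ≈ 0.153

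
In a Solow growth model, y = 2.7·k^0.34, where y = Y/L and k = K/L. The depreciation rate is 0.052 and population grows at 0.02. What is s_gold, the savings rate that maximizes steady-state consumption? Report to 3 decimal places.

Capital per worker breaks even when investment replaces (n + δ)·k; here n + δ = 0.072.
At the golden rule MPK = n+δ, and in any Cobb-Douglas steady state s = (n+δ)·k/y = MPK·k/y = capital's share 0.34.

s_gold = 0.340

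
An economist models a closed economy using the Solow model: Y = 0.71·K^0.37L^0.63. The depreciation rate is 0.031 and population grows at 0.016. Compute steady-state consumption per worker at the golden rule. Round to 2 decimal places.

n + δ = 0.016 + 0.031 = 0.047.
Golden rule sets MPK = n+δ: 0.37·0.71·k^(0.37−1) = 0.047, so k_gold = (0.37·0.71/0.047)^(1/0.63) ≈ 15.3564.
y_gold = 0.71·15.3564^0.37 ≈ 1.9507.
c_gold = y_gold − (n+δ)·k_gold = 1.9507 − 0.047·15.3564 ≈ 1.2289.

c_gold ≈ 1.23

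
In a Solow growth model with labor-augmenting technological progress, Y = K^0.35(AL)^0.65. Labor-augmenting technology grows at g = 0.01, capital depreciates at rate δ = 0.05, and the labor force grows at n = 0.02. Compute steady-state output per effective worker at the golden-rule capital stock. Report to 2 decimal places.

Break-even investment rate: n + g + δ = 0.02 + 0.01 + 0.05 = 0.08.
Setting f'(k) = n+g+δ gives 0.35·k^(0.35−1) = 0.08, hence k_gold = (0.35/0.08)^(1/0.65) ≈ 9.6855.
Output: y_gold = k_gold^0.35 = 9.6855^0.35 ≈ 2.2138.

y_gold ≈ 2.21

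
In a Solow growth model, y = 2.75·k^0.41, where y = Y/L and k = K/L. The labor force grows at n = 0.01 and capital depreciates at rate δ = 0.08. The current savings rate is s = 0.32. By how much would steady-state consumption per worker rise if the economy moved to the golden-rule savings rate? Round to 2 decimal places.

Δc ≈ 0.28

Break-even investment rate: n + δ = 0.01 + 0.08 = 0.09.
Current steady state (s = 0.32): k* = (0.32·2.75/0.09)^(1/0.59) ≈ 47.6841, y* = 2.75·47.6841^0.41 ≈ 13.4111, c* = (1−0.32)·13.4111 ≈ 9.1196.
Setting f'(k) = n+δ gives 0.41·2.75·k^(0.41−1) = 0.09, hence k_gold = (0.41·2.75/0.09)^(1/0.59) ≈ 72.5777.
y_gold = 2.75·72.5777^0.41 ≈ 15.9317, c_gold = y_gold − 0.09·k_gold ≈ 9.3997.
Gain: Δc = 9.3997 − 9.1196 ≈ 0.2801.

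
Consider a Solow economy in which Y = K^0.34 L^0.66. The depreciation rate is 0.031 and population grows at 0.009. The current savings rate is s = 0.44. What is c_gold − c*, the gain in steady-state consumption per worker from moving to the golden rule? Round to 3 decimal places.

Δc ≈ 0.062

The effective depreciation rate is n + δ = 0.009 + 0.031 = 0.04.
Current steady state (s = 0.44): k* = (0.44/0.04)^(1/0.66) ≈ 37.8327, y* = 37.8327^0.34 ≈ 3.4393, c* = (1−0.44)·3.4393 ≈ 1.9260.
Golden rule sets MPK = n+δ: 0.34·k^(0.34−1) = 0.04, so k_gold = (0.34/0.04)^(1/0.66) ≈ 25.5983.
y_gold = 25.5983^0.34 ≈ 3.0116, c_gold = y_gold − 0.04·k_gold ≈ 1.9876.
Gain: Δc = 1.9876 − 1.9260 ≈ 0.0616.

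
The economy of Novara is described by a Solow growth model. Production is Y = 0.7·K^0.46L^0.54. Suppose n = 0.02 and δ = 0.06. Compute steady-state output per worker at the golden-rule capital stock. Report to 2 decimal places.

y_gold ≈ 2.29

The effective depreciation rate is n + δ = 0.02 + 0.06 = 0.08.
Golden rule sets MPK = n+δ: 0.46·0.7·k^(0.46−1) = 0.08, so k_gold = (0.46·0.7/0.08)^(1/0.54) ≈ 13.1806.
Output: y_gold = 0.7·k_gold^0.46 = 0.7·13.1806^0.46 ≈ 2.2923.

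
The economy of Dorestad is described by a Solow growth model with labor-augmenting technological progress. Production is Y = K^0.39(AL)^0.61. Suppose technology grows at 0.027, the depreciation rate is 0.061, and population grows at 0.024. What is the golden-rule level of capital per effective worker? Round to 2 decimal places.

k_gold ≈ 7.73

Capital per effective worker breaks even when investment replaces (n + g + δ)·k; here n + g + δ = 0.112.
Golden rule sets MPK = n+g+δ: 0.39·k^(0.39−1) = 0.112, so k_gold = (0.39/0.112)^(1/0.61) ≈ 7.7317.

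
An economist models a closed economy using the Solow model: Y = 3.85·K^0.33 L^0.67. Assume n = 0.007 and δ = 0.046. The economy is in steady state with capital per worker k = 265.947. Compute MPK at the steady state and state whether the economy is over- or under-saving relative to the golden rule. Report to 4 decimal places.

Capital per worker breaks even when investment replaces (n + δ)·k; here n + δ = 0.053.
MPK = 0.33·3.85·k^(0.33−1) = 0.33·3.85·265.947^(-0.67) ≈ 0.0302.
MPK < 0.053, so the economy is dynamically inefficient (over-saving).

over-saving; MPK ≈ 0.0302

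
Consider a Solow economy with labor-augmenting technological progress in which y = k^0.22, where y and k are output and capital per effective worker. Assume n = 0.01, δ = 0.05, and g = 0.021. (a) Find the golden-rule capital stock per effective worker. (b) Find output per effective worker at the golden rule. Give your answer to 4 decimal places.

n + g + δ = 0.01 + 0.021 + 0.05 = 0.081.
Golden rule sets MPK = n+g+δ: 0.22·k^(0.22−1) = 0.081, so k_gold = (0.22/0.081)^(1/0.78) ≈ 3.6002.
y_gold = 3.6002^0.22 ≈ 1.3255.

(a) k_gold ≈ 3.6002; (b) y_gold ≈ 1.3255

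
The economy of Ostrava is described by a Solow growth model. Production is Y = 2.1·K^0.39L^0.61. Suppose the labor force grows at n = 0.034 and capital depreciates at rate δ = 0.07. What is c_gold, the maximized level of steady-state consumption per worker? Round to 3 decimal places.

n + δ = 0.034 + 0.07 = 0.104.
Maximizing c = f(k) − (n+δ)·k gives f'(k) = n+δ, i.e. 0.39·2.1·k^(0.39−1) = 0.104, so k_gold = (0.39·2.1/0.104)^(1/0.61) ≈ 29.4621.
y_gold = 2.1·29.4621^0.39 ≈ 7.8566.
c_gold = y_gold − (n+δ)·k_gold = 7.8566 − 0.104·29.4621 ≈ 4.7925.

c_gold ≈ 4.792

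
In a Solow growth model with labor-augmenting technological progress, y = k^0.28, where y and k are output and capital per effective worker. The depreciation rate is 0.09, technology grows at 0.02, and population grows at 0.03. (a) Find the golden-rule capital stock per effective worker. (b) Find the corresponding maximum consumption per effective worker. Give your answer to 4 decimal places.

(a) k_gold ≈ 2.6188; (b) c_gold ≈ 0.9428

n + g + δ = 0.03 + 0.02 + 0.09 = 0.14.
Maximizing c = f(k) − (n+g+δ)·k gives f'(k) = n+g+δ, i.e. 0.28·k^(0.28−1) = 0.14, so k_gold = (0.28/0.14)^(1/0.72) ≈ 2.6188.
y_gold = 2.6188^0.28 ≈ 1.3094; c_gold = y_gold − 0.14·k_gold ≈ 0.9428.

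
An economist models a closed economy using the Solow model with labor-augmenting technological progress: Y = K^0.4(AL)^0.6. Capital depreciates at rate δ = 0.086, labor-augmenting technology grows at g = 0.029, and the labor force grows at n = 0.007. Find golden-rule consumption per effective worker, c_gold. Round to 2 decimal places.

n + g + δ = 0.007 + 0.029 + 0.086 = 0.122.
Setting f'(k) = n+g+δ gives 0.4·k^(0.4−1) = 0.122, hence k_gold = (0.4/0.122)^(1/0.6) ≈ 7.2360.
y_gold = 7.2360^0.4 ≈ 2.2070.
c_gold = y_gold − (n+g+δ)·k_gold = 2.2070 − 0.122·7.2360 ≈ 1.3242.

c_gold ≈ 1.32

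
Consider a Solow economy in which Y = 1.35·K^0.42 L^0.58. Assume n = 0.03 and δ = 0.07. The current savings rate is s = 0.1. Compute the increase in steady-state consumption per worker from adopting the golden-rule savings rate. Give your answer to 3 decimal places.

Capital per worker breaks even when investment replaces (n + δ)·k; here n + δ = 0.1.
Current steady state (s = 0.1): k* = (0.1·1.35/0.1)^(1/0.58) ≈ 1.6777, y* = 1.35·1.6777^0.42 ≈ 1.6777, c* = (1−0.1)·1.6777 ≈ 1.5099.
At the golden rule the marginal product of capital equals n+δ: 0.42·1.35·k^(0.42−1) = 0.1. Solving, k_gold = (0.42·1.35/0.1)^(1/0.58) ≈ 19.9196.
y_gold = 1.35·19.9196^0.42 ≈ 4.7428, c_gold = y_gold − 0.1·k_gold ≈ 2.7508.
Gain: Δc = 2.7508 − 1.5099 ≈ 1.2409.

Δc ≈ 1.241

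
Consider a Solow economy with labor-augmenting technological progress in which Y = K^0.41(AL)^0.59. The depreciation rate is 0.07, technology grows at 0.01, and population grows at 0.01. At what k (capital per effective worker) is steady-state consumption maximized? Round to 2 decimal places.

k_gold ≈ 13.07

n + g + δ = 0.01 + 0.01 + 0.07 = 0.09.
At the golden rule the marginal product of capital equals n+g+δ: 0.41·k^(0.41−1) = 0.09. Solving, k_gold = (0.41/0.09)^(1/0.59) ≈ 13.0669.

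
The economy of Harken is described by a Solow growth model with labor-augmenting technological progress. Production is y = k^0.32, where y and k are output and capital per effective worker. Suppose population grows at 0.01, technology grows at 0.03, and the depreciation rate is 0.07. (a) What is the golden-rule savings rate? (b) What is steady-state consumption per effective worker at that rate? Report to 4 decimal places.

n + g + δ = 0.01 + 0.03 + 0.07 = 0.11.
For Cobb-Douglas, s_gold equals capital's share: s_gold = 0.32.
Setting f'(k) = n+g+δ gives 0.32·k^(0.32−1) = 0.11, hence k_gold = (0.32/0.11)^(1/0.68) ≈ 4.8083.
y_gold = 4.8083^0.32 ≈ 1.6529; c_gold = (1−0.32)·y_gold ≈ 1.1240.

(a) s_gold = 0.3200; (b) c_gold ≈ 1.1240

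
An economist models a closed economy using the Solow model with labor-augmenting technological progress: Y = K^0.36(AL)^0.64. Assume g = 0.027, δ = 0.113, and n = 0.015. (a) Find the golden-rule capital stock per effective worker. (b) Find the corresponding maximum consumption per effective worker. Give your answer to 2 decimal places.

(a) k_gold ≈ 3.73; (b) c_gold ≈ 1.03

Break-even investment rate: n + g + δ = 0.015 + 0.027 + 0.113 = 0.155.
Maximizing c = f(k) − (n+g+δ)·k gives f'(k) = n+g+δ, i.e. 0.36·k^(0.36−1) = 0.155, so k_gold = (0.36/0.155)^(1/0.64) ≈ 3.7310.
y_gold = 3.7310^0.36 ≈ 1.6064; c_gold = y_gold − 0.155·k_gold ≈ 1.0281.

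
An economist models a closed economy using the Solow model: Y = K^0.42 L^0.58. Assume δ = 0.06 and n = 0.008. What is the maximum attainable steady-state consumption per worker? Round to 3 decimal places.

c_gold ≈ 2.168

Break-even investment rate: n + δ = 0.008 + 0.06 = 0.068.
Setting f'(k) = n+δ gives 0.42·k^(0.42−1) = 0.068, hence k_gold = (0.42/0.068)^(1/0.58) ≈ 23.0858.
y_gold = 23.0858^0.42 ≈ 3.7377.
c_gold = y_gold − (n+δ)·k_gold = 3.7377 − 0.068·23.0858 ≈ 2.1679.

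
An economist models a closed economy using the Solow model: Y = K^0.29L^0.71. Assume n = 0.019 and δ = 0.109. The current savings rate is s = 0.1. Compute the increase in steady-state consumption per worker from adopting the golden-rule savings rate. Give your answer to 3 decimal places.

Δc ≈ 0.178

n + δ = 0.019 + 0.109 = 0.128.
Current steady state (s = 0.1): k* = (0.1/0.128)^(1/0.71) ≈ 0.7063, y* = 0.7063^0.29 ≈ 0.9041, c* = (1−0.1)·0.9041 ≈ 0.8137.
Maximizing c = f(k) − (n+δ)·k gives f'(k) = n+δ, i.e. 0.29·k^(0.29−1) = 0.128, so k_gold = (0.29/0.128)^(1/0.71) ≈ 3.1642.
y_gold = 3.1642^0.29 ≈ 1.3966, c_gold = y_gold − 0.128·k_gold ≈ 0.9916.
Gain: Δc = 0.9916 − 0.8137 ≈ 0.1779.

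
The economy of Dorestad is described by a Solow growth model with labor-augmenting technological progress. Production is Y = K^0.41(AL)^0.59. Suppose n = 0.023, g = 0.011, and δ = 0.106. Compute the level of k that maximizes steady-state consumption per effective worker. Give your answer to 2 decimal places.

k_gold ≈ 6.18

The effective depreciation rate is n + g + δ = 0.023 + 0.011 + 0.106 = 0.14.
At the golden rule the marginal product of capital equals n+g+δ: 0.41·k^(0.41−1) = 0.14. Solving, k_gold = (0.41/0.14)^(1/0.59) ≈ 6.1793.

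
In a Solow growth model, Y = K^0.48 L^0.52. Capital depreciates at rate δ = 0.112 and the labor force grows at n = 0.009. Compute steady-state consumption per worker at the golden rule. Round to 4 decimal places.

c_gold ≈ 1.8553

Break-even investment rate: n + δ = 0.009 + 0.112 = 0.121.
Maximizing c = f(k) − (n+δ)·k gives f'(k) = n+δ, i.e. 0.48·k^(0.48−1) = 0.121, so k_gold = (0.48/0.121)^(1/0.52) ≈ 14.1539.
y_gold = 14.1539^0.48 ≈ 3.5680.
c_gold = y_gold − (n+δ)·k_gold = 3.5680 − 0.121·14.1539 ≈ 1.8553.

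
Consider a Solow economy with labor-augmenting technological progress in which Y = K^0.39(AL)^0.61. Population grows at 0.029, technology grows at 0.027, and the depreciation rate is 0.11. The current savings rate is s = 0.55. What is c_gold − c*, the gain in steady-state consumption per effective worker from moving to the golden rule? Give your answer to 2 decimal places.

Break-even investment rate: n + g + δ = 0.029 + 0.027 + 0.11 = 0.166.
Current steady state (s = 0.55): k* = (0.55/0.166)^(1/0.61) ≈ 7.1265, y* = 7.1265^0.39 ≈ 2.1509, c* = (1−0.55)·2.1509 ≈ 0.9679.
At the golden rule the marginal product of capital equals n+g+δ: 0.39·k^(0.39−1) = 0.166. Solving, k_gold = (0.39/0.166)^(1/0.61) ≈ 4.0563.
y_gold = 4.0563^0.39 ≈ 1.7265, c_gold = y_gold − 0.166·k_gold ≈ 1.0532.
Gain: Δc = 1.0532 − 0.9679 ≈ 0.0853.

Δc ≈ 0.09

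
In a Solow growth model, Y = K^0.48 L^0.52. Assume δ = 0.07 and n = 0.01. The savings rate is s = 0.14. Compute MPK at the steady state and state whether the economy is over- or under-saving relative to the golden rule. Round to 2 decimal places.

Break-even investment rate: n + δ = 0.01 + 0.07 = 0.08.
Steady-state k*: s·k^0.48 = 0.08·k gives k* = (0.14/0.08)^(1/0.52) ≈ 2.9335.
MPK = 0.48·2.9335^(-0.52) ≈ 0.2743.
MPK > n+δ = 0.08, so the economy is dynamically efficient (under-saving).

under-saving; MPK ≈ 0.27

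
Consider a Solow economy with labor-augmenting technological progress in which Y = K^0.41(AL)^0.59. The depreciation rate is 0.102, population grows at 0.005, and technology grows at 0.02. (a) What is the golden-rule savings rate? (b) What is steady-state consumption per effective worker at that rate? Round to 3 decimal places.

(a) s_gold = 0.410; (b) c_gold ≈ 1.332

Break-even investment rate: n + g + δ = 0.005 + 0.02 + 0.102 = 0.127.
For Cobb-Douglas, s_gold equals capital's share: s_gold = 0.41.
Golden rule sets MPK = n+g+δ: 0.41·k^(0.41−1) = 0.127, so k_gold = (0.41/0.127)^(1/0.59) ≈ 7.2892.
y_gold = 7.2892^0.41 ≈ 2.2579; c_gold = (1−0.41)·y_gold ≈ 1.3321.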